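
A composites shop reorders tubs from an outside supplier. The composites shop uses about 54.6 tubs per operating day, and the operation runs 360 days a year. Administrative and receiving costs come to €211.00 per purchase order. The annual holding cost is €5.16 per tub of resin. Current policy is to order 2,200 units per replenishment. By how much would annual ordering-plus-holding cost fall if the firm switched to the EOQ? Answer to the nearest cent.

Extra cost ≈ €1,018.92 per year

Annual demand D = 54.6 × 360 = 19,656.
EOQ = √(2DS/H) = √(2 × 19,656 × 211 / 5.16) ≈ 1267.88.
Cost at Q* = (D/Q*)S + (Q*/2)H = √(2DSH) ≈ €6,542.27.
Cost at Q = 2,200: (19,656/2,200)×211 + (2,200/2)×5.16 = €1,885.19 + €5,676.00 = €7,561.19.
Excess = €7,561.19 − €6,542.27 = €1,018.92.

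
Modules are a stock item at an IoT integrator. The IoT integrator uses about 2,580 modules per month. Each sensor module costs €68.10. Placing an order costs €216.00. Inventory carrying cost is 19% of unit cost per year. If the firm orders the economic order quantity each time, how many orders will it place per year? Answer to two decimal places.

N ≈ 30.45 orders per year

Annual demand D = 2,580 × 12 = 30,960.
Holding cost H = 0.19 × €68.10 = €12.9390 per unit per year.
EOQ = √(2DS/H) = √(2 × 30,960 × 216 / 12.939) ≈ 1016.70.
Orders per year = D / Q* = 30,960 / 1016.70 ≈ 30.452.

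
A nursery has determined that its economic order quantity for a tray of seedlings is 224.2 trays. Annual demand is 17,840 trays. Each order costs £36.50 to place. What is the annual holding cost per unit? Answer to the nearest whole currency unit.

H ≈ £26

The basic EOQ model gives Q* = √(2DS/H); rearrange for the unknown.
From Q* = √(2DS/H): H = 2DS / Q*² = 2 × 17,840 × 36.5 / 224.2² = 25.9088.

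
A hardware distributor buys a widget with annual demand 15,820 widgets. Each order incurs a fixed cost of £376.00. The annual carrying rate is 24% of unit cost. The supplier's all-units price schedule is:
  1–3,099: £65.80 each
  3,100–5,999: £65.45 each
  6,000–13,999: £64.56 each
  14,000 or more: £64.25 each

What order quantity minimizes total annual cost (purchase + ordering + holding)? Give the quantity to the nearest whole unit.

Holding cost per unit per year at price C is H = 0.24·C.
Candidates are each tier's EOQ (if it falls in that tier) and each price-break quantity.
EOQ at £65.80 = 867.9 (feasible in tier 1): TC = 15,820×£65.80 + (15,820/867.9)×376 + (867.9/2)×0.24×£65.80 = £1,054,662.63.
EOQ at £65.45 = 870.3 < 3100, so use break Q=3100: TC = 15,820×£65.45 + (15,820/3100.0)×376 + (3100.0/2)×0.24×£65.45 = £1,061,685.21.
EOQ at £64.56 = 876.2 < 6000, so use break Q=6000: TC = 15,820×£64.56 + (15,820/6000.0)×376 + (6000.0/2)×0.24×£64.56 = £1,068,813.79.
EOQ at £64.25 = 878.4 < 14000, so use break Q=14000: TC = 15,820×£64.25 + (15,820/14000.0)×376 + (14000.0/2)×0.24×£64.25 = £1,124,799.88.
Lowest total cost is £1,054,662.63 at Q = 867.9.

Q* ≈ 868 widgets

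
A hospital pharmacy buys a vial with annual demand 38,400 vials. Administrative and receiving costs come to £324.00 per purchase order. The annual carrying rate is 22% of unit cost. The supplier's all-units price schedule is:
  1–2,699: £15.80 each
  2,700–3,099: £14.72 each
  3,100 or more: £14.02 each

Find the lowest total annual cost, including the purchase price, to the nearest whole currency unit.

Holding cost per unit per year at price C is H = 0.22·C.
For each price level, check whether its EOQ is feasible; otherwise the best quantity at that price is the breakpoint.
EOQ at £15.80 = 2675.6 (feasible in tier 1): TC = 38,400×£15.80 + (38,400/2675.6)×324 + (2675.6/2)×0.22×£15.80 = £616,020.22.
EOQ at £14.72 = 2772.0 (feasible in tier 2): TC = 38,400×£14.72 + (38,400/2772.0)×324 + (2772.0/2)×0.22×£14.72 = £574,224.73.
EOQ at £14.02 = 2840.3 < 3100, so use break Q=3100: TC = 38,400×£14.02 + (38,400/3100.0)×324 + (3100.0/2)×0.22×£14.02 = £547,162.24.
Lowest total cost among the candidates is at Q = 3100.0.

TC* ≈ £547,162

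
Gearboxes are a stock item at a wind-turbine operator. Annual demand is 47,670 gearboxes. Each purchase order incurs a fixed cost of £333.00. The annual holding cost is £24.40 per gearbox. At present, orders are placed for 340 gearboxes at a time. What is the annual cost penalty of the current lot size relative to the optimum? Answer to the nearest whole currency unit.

Extra cost ≈ £23,004 per year

EOQ = √(2DS/H) = √(2 × 47,670 × 333 / 24.4) ≈ 1140.68.
Cost at Q* = (D/Q*)S + (Q*/2)H = √(2DSH) ≈ £27,832.65.
Cost at Q = 340: (47,670/340)×333 + (340/2)×24.4 = £46,688.56 + £4,148.00 = £50,836.56.
Excess = £50,836.56 − £27,832.65 = £23,003.91.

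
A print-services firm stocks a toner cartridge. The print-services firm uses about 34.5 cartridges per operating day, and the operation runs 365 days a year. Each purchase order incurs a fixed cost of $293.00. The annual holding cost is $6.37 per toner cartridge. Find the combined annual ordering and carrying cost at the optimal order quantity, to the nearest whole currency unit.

TC* ≈ $6,856

Annual demand D = 34.5 × 365 = 12,592.5.
The optimal lot size = √(2DS/H) = √(2 × 12,592.5 × 293 / 6.37) ≈ 1076.30.
At the optimum the two cost components are equal, so total cost = 2·(Q*/2)H = Q*·H.
Minimum total = √(2DSH) = √(2 × 12,592.5 × 293 × 6.37) ≈ 6856.058.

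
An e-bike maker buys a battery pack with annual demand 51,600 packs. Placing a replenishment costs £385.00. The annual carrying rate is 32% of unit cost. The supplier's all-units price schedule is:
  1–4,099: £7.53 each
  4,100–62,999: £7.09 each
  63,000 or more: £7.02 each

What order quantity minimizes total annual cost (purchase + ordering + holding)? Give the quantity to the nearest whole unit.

Q* ≈ 4,185 packs

Holding cost per unit per year at price C is H = 0.32·C.
For each price level, check whether its EOQ is feasible; otherwise the best quantity at that price is the breakpoint.
EOQ at £7.53 = 4060.7 (feasible in tier 1): TC = 51,600×£7.53 + (51,600/4060.7)×385 + (4060.7/2)×0.32×£7.53 = £398,332.59.
EOQ at £7.09 = 4184.8 (feasible in tier 2): TC = 51,600×£7.09 + (51,600/4184.8)×385 + (4184.8/2)×0.32×£7.09 = £375,338.42.
EOQ at £7.02 = 4205.6 < 63000, so use break Q=63000: TC = 51,600×£7.02 + (51,600/63000.0)×385 + (63000.0/2)×0.32×£7.02 = £433,308.93.
Lowest total cost is £375,338.42 at Q = 4184.8.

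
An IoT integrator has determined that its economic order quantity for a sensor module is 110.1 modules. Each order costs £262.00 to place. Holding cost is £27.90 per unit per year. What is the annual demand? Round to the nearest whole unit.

D ≈ 645 modules per year

The basic EOQ model gives Q* = √(2DS/H); rearrange for the unknown.
From Q* = √(2DS/H): D = Q*²H / (2S) = 110.1² × 27.9 / (2 × 262) = 645.428.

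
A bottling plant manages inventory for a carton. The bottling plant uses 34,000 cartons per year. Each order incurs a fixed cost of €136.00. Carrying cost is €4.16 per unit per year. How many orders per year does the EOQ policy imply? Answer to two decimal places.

EOQ = √(2DS/H) = √(2 × 34,000 × 136 / 4.16) ≈ 1491.00.
Orders per year = D / Q* = 34,000 / 1491.00 ≈ 22.804.

N ≈ 22.80 orders per year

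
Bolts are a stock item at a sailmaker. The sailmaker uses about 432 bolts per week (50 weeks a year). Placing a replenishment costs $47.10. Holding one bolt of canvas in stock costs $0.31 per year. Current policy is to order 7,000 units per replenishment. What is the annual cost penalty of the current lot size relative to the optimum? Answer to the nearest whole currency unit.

Annual demand D = 432 × 50 = 21,600.
EOQ = √(2DS/H) = √(2 × 21,600 × 47.1 / 0.31) ≈ 2561.95.
Cost at Q* = (D/Q*)S + (Q*/2)H = √(2DSH) ≈ $794.21.
Cost at Q = 7,000: (21,600/7,000)×47.1 + (7,000/2)×0.31 = $145.34 + $1,085.00 = $1,230.34.
Excess = $1,230.34 − $794.21 = $436.13.

Extra cost ≈ $436 per year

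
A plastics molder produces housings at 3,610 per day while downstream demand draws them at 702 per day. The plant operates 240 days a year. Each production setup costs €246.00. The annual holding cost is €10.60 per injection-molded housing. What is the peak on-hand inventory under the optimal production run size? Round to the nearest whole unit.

I_max ≈ 2,510 housings

Annual demand D = 702 × 240 = 168,480.
Production build-up factor (1 − d/p) = 1 − 702/3,610 = 0.8055.
Q* = √(2DS / (H(1 − d/p))) = √(2 × 168,480 × 246 / (10.6 × 0.8055)).
= √(82,892,160 / 8.5387) ≈ 3115.733.
Maximum inventory = Q*(1 − d/p) = 3115.733 × 0.8055 ≈ 2509.848.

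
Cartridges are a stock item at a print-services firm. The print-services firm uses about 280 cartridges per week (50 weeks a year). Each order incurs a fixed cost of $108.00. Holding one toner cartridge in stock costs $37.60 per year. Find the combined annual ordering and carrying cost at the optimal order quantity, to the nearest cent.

Annual demand D = 280 × 50 = 14,000.
EOQ = √(2DS/H) = √(2 × 14,000 × 108 / 37.6) ≈ 283.59.
At Q*, ordering cost (D/Q*)S equals holding cost (Q*/2)H, each = √(DSH/2).
Minimum total = √(2DSH) = √(2 × 14,000 × 108 × 37.6) ≈ 10663.133.

TC* ≈ $10,663.13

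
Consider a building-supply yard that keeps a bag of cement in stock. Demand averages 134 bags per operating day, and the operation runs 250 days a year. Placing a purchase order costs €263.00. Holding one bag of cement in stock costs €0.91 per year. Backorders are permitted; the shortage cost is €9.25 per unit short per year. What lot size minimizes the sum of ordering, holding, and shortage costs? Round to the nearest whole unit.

Annual demand D = 134 × 250 = 33,500.
With planned backorders, Q* = √(2DS/H) · √((H+B)/B).
√(2DS/H) = √(2 × 33,500 × 263 / 0.91) = 4400.425.
√((H+B)/B) = √((0.91+9.25)/9.25) = 1.0480.
Q* ≈ 4611.801.

Q* ≈ 4,612 bags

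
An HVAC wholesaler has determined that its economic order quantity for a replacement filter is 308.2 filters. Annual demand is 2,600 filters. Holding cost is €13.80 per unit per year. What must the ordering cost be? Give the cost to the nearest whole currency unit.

S ≈ €252

Invert the EOQ relation Q*² = 2DS/H.
From Q* = √(2DS/H): S = Q*²H / (2D) = 308.2² × 13.8 / (2 × 2,600) = 252.0815.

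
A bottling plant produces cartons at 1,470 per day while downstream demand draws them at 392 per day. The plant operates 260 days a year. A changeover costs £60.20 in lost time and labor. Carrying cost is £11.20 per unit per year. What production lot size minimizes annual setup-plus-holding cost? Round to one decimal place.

Q* ≈ 1,222.3 cartons

Annual demand D = 392 × 260 = 101,920.
Production build-up factor (1 − d/p) = 1 − 392/1,470 = 0.7333.
Q* = √(2DS / (H(1 − d/p))) = √(2 × 101,920 × 60.2 / (11.2 × 0.7333)).
= √(12,271,168 / 8.2133) ≈ 1222.315.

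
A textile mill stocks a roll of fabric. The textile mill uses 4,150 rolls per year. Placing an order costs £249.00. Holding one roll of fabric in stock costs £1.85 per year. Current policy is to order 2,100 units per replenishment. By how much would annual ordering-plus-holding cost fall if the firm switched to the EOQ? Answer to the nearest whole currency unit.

Extra cost ≈ £479 per year

EOQ = √(2DS/H) = √(2 × 4,150 × 249 / 1.85) ≈ 1056.95.
Cost at Q* = (D/Q*)S + (Q*/2)H = √(2DSH) ≈ £1,955.35.
Cost at Q = 2,100: (4,150/2,100)×249 + (2,100/2)×1.85 = £492.07 + £1,942.50 = £2,434.57.
Excess = £2,434.57 − £1,955.35 = £479.22.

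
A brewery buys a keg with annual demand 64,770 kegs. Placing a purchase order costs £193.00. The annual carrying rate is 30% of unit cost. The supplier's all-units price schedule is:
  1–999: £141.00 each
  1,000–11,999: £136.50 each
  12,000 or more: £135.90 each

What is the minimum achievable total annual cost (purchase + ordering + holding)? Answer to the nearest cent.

Holding cost per unit per year at price C is H = 0.30·C.
Candidates are each tier's EOQ (if it falls in that tier) and each price-break quantity.
EOQ at £141.00 = 768.8 (feasible in tier 1): TC = 64,770×£141.00 + (64,770/768.8)×193 + (768.8/2)×0.30×£141.00 = £9,165,090.02.
EOQ at £136.50 = 781.4 < 1000, so use break Q=1000: TC = 64,770×£136.50 + (64,770/1000.0)×193 + (1000.0/2)×0.30×£136.50 = £8,874,080.61.
EOQ at £135.90 = 783.1 < 12000, so use break Q=12000: TC = 64,770×£135.90 + (64,770/12000.0)×193 + (12000.0/2)×0.30×£135.90 = £9,047,904.72.
Lowest total cost among the candidates is at Q = 1000.0.

TC* ≈ £8,874,080.61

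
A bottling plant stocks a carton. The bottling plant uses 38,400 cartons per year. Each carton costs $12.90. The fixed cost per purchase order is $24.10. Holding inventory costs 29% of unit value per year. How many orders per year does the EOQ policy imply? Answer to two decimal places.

N ≈ 54.59 orders per year

Holding cost H = 0.29 × $12.90 = $3.7410 per unit per year.
Q* = √(2DS/H) = √(2 × 38,400 × 24.1 / 3.741) ≈ 703.39.
Orders per year = D / Q* = 38,400 / 703.39 ≈ 54.593.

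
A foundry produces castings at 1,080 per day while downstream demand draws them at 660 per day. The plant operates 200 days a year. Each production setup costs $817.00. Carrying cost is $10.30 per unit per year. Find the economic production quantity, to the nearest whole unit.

Annual demand D = 660 × 200 = 132,000.
Production build-up factor (1 − d/p) = 1 − 660/1,080 = 0.3889.
Q* = √(2DS / (H(1 − d/p))) = √(2 × 132,000 × 817 / (10.3 × 0.3889)).
= √(215,688,000 / 4.0056) ≈ 7338.066.

Q* ≈ 7,338 castings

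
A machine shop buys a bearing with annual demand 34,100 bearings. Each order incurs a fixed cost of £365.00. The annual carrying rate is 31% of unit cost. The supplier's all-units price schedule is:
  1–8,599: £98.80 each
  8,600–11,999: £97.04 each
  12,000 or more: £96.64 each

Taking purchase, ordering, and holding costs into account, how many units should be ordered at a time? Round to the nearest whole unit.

Q* ≈ 902 bearings

Holding cost per unit per year at price C is H = 0.31·C.
Candidates are each tier's EOQ (if it falls in that tier) and each price-break quantity.
EOQ at £98.80 = 901.5 (feasible in tier 1): TC = 34,100×£98.80 + (34,100/901.5)×365 + (901.5/2)×0.31×£98.80 = £3,396,692.00.
EOQ at £97.04 = 909.7 < 8600, so use break Q=8600: TC = 34,100×£97.04 + (34,100/8600.0)×365 + (8600.0/2)×0.31×£97.04 = £3,439,865.59.
EOQ at £96.64 = 911.5 < 12000, so use break Q=12000: TC = 34,100×£96.64 + (34,100/12000.0)×365 + (12000.0/2)×0.31×£96.64 = £3,476,211.61.
Lowest total cost is £3,396,692.00 at Q = 901.5.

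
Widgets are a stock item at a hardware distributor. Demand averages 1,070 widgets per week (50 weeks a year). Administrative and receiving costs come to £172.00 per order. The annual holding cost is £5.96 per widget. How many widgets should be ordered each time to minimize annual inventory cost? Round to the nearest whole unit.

Q* ≈ 1,757 widgets

Annual demand D = 1,070 × 50 = 53,500.
EOQ = √(2DS / H) = √(2 × 53,500 × 172 / 5.96).
= √(18,404,000 / 5.96) = √3,087,919.4631 ≈ 1757.248.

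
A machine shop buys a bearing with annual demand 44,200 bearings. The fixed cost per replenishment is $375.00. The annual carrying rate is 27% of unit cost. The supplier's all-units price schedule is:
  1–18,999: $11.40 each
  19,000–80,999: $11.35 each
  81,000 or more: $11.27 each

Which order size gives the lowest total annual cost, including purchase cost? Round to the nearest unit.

Q* ≈ 3,282 bearings

Holding cost per unit per year at price C is H = 0.27·C.
Candidates are each tier's EOQ (if it falls in that tier) and each price-break quantity.
EOQ at $11.40 = 3281.8 (feasible in tier 1): TC = 44,200×$11.40 + (44,200/3281.8)×375 + (3281.8/2)×0.27×$11.40 = $513,981.27.
EOQ at $11.35 = 3289.0 < 19000, so use break Q=19000: TC = 44,200×$11.35 + (44,200/19000.0)×375 + (19000.0/2)×0.27×$11.35 = $531,655.12.
EOQ at $11.27 = 3300.6 < 81000, so use break Q=81000: TC = 44,200×$11.27 + (44,200/81000.0)×375 + (81000.0/2)×0.27×$11.27 = $621,576.08.
Lowest total cost is $513,981.27 at Q = 3281.8.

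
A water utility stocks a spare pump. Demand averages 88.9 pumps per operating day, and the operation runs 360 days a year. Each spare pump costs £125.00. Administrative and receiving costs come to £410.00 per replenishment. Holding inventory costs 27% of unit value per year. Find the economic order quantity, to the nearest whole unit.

Annual demand D = 88.9 × 360 = 32,004.
Holding cost H = 0.27 × £125.00 = £33.7500 per unit per year.
EOQ = √(2DS / H) = √(2 × 32,004 × 410 / 33.75).
= √(26,243,280 / 33.75) = √777,578.6667 ≈ 881.804.

Q* ≈ 882 pumps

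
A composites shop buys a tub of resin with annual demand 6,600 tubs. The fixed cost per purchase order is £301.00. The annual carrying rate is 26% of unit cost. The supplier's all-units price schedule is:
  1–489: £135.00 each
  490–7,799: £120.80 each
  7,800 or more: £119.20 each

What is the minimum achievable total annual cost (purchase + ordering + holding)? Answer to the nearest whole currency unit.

TC* ≈ £809,029

Holding cost per unit per year at price C is H = 0.26·C.
Candidates are each tier's EOQ (if it falls in that tier) and each price-break quantity.
EOQ at £135.00 = 336.4 (feasible in tier 1): TC = 6,600×£135.00 + (6,600/336.4)×301 + (336.4/2)×0.26×£135.00 = £902,809.29.
EOQ at £120.80 = 355.7 < 490, so use break Q=490: TC = 6,600×£120.80 + (6,600/490.0)×301 + (490.0/2)×0.26×£120.80 = £809,029.25.
EOQ at £119.20 = 358.1 < 7800, so use break Q=7800: TC = 6,600×£119.20 + (6,600/7800.0)×301 + (7800.0/2)×0.26×£119.20 = £907,843.49.
Lowest total cost among the candidates is at Q = 490.0.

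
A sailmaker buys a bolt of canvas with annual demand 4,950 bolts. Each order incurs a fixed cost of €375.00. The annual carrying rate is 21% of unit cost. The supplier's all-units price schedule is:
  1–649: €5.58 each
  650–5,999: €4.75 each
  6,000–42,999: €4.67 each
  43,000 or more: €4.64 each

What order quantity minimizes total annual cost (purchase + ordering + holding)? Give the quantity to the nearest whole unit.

Holding cost per unit per year at price C is H = 0.21·C.
Evaluate total cost at each tier's feasible EOQ or, if the EOQ is below the tier, at the tier's minimum quantity.
Tier 1 (€5.58): EOQ = 1779.9 exceeds tier's upper bound 649, so this tier is dominated.
EOQ at €4.75 = 1929.2 (feasible in tier 2): TC = 4,950×€4.75 + (4,950/1929.2)×375 + (1929.2/2)×0.21×€4.75 = €25,436.87.
EOQ at €4.67 = 1945.7 < 6000, so use break Q=6000: TC = 4,950×€4.67 + (4,950/6000.0)×375 + (6000.0/2)×0.21×€4.67 = €26,367.97.
EOQ at €4.64 = 1951.9 < 43000, so use break Q=43000: TC = 4,950×€4.64 + (4,950/43000.0)×375 + (43000.0/2)×0.21×€4.64 = €43,960.77.
Lowest total cost is €25,436.87 at Q = 1929.2.

Q* ≈ 1,929 bolts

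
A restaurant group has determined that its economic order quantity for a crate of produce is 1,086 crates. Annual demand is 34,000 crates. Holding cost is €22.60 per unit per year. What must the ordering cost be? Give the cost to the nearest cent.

Invert the EOQ relation Q*² = 2DS/H.
From Q* = √(2DS/H): S = Q*²H / (2D) = 1,086² × 22.6 / (2 × 34,000) = 391.9757.

S ≈ €391.98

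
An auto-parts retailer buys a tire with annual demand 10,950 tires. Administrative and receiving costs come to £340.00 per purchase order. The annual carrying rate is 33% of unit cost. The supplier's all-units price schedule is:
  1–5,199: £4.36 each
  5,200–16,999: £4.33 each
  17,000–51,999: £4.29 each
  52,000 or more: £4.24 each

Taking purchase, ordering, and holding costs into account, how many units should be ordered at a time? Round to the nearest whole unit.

Holding cost per unit per year at price C is H = 0.33·C.
Candidates are each tier's EOQ (if it falls in that tier) and each price-break quantity.
EOQ at £4.36 = 2274.9 (feasible in tier 1): TC = 10,950×£4.36 + (10,950/2274.9)×340 + (2274.9/2)×0.33×£4.36 = £51,015.12.
EOQ at £4.33 = 2282.8 < 5200, so use break Q=5200: TC = 10,950×£4.33 + (10,950/5200.0)×340 + (5200.0/2)×0.33×£4.33 = £51,844.60.
EOQ at £4.29 = 2293.4 < 17000, so use break Q=17000: TC = 10,950×£4.29 + (10,950/17000.0)×340 + (17000.0/2)×0.33×£4.29 = £59,227.95.
EOQ at £4.24 = 2306.9 < 52000, so use break Q=52000: TC = 10,950×£4.24 + (10,950/52000.0)×340 + (52000.0/2)×0.33×£4.24 = £82,878.80.
Lowest total cost is £51,015.12 at Q = 2274.9.

Q* ≈ 2,275 tires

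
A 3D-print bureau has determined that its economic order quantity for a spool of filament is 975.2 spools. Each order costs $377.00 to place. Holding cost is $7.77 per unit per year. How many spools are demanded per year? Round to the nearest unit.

D ≈ 9,800 spools per year

Invert the EOQ relation Q*² = 2DS/H.
From Q* = √(2DS/H): D = Q*²H / (2S) = 975.2² × 7.77 / (2 × 377) = 9800.248.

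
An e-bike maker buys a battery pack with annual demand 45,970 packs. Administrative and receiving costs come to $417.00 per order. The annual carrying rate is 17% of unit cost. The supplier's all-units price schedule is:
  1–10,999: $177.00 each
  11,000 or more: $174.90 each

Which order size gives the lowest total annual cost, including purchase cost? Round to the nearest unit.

Holding cost per unit per year at price C is H = 0.17·C.
Evaluate total cost at each tier's feasible EOQ or, if the EOQ is below the tier, at the tier's minimum quantity.
EOQ at $177.00 = 1128.8 (feasible in tier 1): TC = 45,970×$177.00 + (45,970/1128.8)×417 + (1128.8/2)×0.17×$177.00 = $8,170,654.98.
EOQ at $174.90 = 1135.5 < 11000, so use break Q=11000: TC = 45,970×$174.90 + (45,970/11000.0)×417 + (11000.0/2)×0.17×$174.90 = $8,205,427.18.
Lowest total cost is $8,170,654.98 at Q = 1128.8.

Q* ≈ 1,129 packs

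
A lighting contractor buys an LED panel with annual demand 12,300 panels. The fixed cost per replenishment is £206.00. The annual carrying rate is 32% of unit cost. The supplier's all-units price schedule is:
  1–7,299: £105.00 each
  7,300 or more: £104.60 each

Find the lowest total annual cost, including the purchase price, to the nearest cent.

Holding cost per unit per year at price C is H = 0.32·C.
Candidates are each tier's EOQ (if it falls in that tier) and each price-break quantity.
EOQ at £105.00 = 388.4 (feasible in tier 1): TC = 12,300×£105.00 + (12,300/388.4)×206 + (388.4/2)×0.32×£105.00 = £1,304,548.81.
EOQ at £104.60 = 389.1 < 7300, so use break Q=7300: TC = 12,300×£104.60 + (12,300/7300.0)×206 + (7300.0/2)×0.32×£104.60 = £1,409,099.90.
Lowest total cost among the candidates is at Q = 388.4.

TC* ≈ £1,304,548.81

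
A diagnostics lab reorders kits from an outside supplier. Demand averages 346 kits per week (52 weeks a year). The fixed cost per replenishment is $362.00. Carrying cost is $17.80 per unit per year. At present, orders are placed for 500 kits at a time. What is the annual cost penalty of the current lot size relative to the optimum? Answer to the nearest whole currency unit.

Extra cost ≈ $2,249 per year

Annual demand D = 346 × 52 = 17,992.
EOQ = √(2DS/H) = √(2 × 17,992 × 362 / 17.8) ≈ 855.46.
Cost at Q* = (D/Q*)S + (Q*/2)H = √(2DSH) ≈ $15,227.16.
Cost at Q = 500: (17,992/500)×362 + (500/2)×17.8 = $13,026.21 + $4,450.00 = $17,476.21.
Excess = $17,476.21 − $15,227.16 = $2,249.04.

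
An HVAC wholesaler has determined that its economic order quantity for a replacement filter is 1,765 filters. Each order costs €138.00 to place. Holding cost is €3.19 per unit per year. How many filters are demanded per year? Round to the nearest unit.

The basic EOQ model gives Q* = √(2DS/H); rearrange for the unknown.
From Q* = √(2DS/H): D = Q*²H / (2S) = 1,765² × 3.19 / (2 × 138) = 36005.680.

D ≈ 36,006 filters per year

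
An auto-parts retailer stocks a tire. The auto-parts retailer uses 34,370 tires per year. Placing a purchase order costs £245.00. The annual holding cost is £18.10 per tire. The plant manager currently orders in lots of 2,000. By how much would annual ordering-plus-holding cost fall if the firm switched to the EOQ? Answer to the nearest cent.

EOQ = √(2DS/H) = √(2 × 34,370 × 245 / 18.1) ≈ 964.60.
Cost at Q* = (D/Q*)S + (Q*/2)H = √(2DSH) ≈ £17,459.31.
Cost at Q = 2,000: (34,370/2,000)×245 + (2,000/2)×18.1 = £4,210.32 + £18,100.00 = £22,310.33.
Excess = £22,310.33 − £17,459.31 = £4,851.01.

Extra cost ≈ £4,851.01 per year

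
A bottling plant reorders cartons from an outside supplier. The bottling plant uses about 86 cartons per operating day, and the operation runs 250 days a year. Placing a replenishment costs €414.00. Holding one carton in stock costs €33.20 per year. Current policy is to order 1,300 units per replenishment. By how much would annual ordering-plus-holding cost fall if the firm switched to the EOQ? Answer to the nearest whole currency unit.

Extra cost ≈ €4,116 per year

Annual demand D = 86 × 250 = 21,500.
EOQ = √(2DS/H) = √(2 × 21,500 × 414 / 33.2) ≈ 732.26.
Cost at Q* = (D/Q*)S + (Q*/2)H = √(2DSH) ≈ €24,311.03.
Cost at Q = 1,300: (21,500/1,300)×414 + (1,300/2)×33.2 = €6,846.92 + €21,580.00 = €28,426.92.
Excess = €28,426.92 − €24,311.03 = €4,115.89.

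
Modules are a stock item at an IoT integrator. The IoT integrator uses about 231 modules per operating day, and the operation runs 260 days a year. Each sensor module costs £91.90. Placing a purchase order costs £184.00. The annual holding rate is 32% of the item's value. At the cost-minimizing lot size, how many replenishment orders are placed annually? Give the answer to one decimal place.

Annual demand D = 231 × 260 = 60,060.
Holding cost H = 0.32 × £91.90 = £29.4080 per unit per year.
The optimal lot size = √(2DS/H) = √(2 × 60,060 × 184 / 29.408) ≈ 866.93.
Orders per year = D / Q* = 60,060 / 866.93 ≈ 69.279.

N ≈ 69.3 orders per year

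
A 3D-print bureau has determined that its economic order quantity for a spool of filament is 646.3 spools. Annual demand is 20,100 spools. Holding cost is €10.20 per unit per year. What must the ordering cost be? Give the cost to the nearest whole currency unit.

S ≈ €106

Squaring Q* = √(2DS/H) gives Q*² = 2DS/H.
From Q* = √(2DS/H): S = Q*²H / (2D) = 646.3² × 10.2 / (2 × 20,100) = 105.9845.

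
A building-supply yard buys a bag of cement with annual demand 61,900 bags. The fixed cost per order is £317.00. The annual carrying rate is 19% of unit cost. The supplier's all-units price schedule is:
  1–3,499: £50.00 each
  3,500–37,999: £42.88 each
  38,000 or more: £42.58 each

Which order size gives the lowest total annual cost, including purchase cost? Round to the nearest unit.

Q* ≈ 3,500 bags

Holding cost per unit per year at price C is H = 0.19·C.
Candidates are each tier's EOQ (if it falls in that tier) and each price-break quantity.
EOQ at £50.00 = 2032.5 (feasible in tier 1): TC = 61,900×£50.00 + (61,900/2032.5)×317 + (2032.5/2)×0.19×£50.00 = £3,114,308.64.
EOQ at £42.88 = 2194.8 < 3500, so use break Q=3500: TC = 61,900×£42.88 + (61,900/3500.0)×317 + (3500.0/2)×0.19×£42.88 = £2,674,135.97.
EOQ at £42.58 = 2202.5 < 38000, so use break Q=38000: TC = 61,900×£42.58 + (61,900/38000.0)×317 + (38000.0/2)×0.19×£42.58 = £2,789,932.18.
Lowest total cost is £2,674,135.97 at Q = 3500.0.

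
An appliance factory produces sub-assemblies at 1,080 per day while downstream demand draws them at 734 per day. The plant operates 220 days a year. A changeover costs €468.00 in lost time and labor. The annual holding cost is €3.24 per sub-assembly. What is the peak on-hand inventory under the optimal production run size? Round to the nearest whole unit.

Annual demand D = 734 × 220 = 161,480.
Production build-up factor (1 − d/p) = 1 − 734/1,080 = 0.3204.
Q* = √(2DS / (H(1 − d/p))) = √(2 × 161,480 × 468 / (3.24 × 0.3204)).
= √(151,145,280 / 1.038) ≈ 12066.981.
Maximum inventory = Q*(1 − d/p) = 12066.981 × 0.3204 ≈ 3865.903.

I_max ≈ 3,866 sub-assemblies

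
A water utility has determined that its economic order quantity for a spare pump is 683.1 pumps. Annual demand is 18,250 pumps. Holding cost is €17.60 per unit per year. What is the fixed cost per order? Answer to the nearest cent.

The basic EOQ model gives Q* = √(2DS/H); rearrange for the unknown.
From Q* = √(2DS/H): S = Q*²H / (2D) = 683.1² × 17.6 / (2 × 18,250) = 225.0030.

S ≈ €225.00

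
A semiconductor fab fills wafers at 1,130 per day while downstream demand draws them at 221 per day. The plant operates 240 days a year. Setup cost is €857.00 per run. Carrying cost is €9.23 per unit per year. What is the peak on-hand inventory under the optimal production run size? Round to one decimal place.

Annual demand D = 221 × 240 = 53,040.
Production build-up factor (1 − d/p) = 1 − 221/1,130 = 0.8044.
Q* = √(2DS / (H(1 − d/p))) = √(2 × 53,040 × 857 / (9.23 × 0.8044)).
= √(90,910,560 / 7.4248) ≈ 3499.158.
Maximum inventory = Q*(1 − d/p) = 3499.158 × 0.8044 ≈ 2814.810.

I_max ≈ 2,814.8 wafers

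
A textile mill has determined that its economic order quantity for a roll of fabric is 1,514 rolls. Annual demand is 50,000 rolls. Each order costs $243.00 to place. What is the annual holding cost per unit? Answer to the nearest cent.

Invert the EOQ relation Q*² = 2DS/H.
From Q* = √(2DS/H): H = 2DS / Q*² = 2 × 50,000 × 243 / 1,514² = 10.6012.

H ≈ $10.60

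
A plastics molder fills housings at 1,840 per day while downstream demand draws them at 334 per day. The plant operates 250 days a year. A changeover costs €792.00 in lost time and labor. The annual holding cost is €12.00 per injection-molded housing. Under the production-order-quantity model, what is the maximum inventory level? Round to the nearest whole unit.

I_max ≈ 3,004 housings

Annual demand D = 334 × 250 = 83,500.
Production build-up factor (1 − d/p) = 1 − 334/1,840 = 0.8185.
Q* = √(2DS / (H(1 − d/p))) = √(2 × 83,500 × 792 / (12 × 0.8185)).
= √(132,264,000 / 9.8217) ≈ 3669.667.
Maximum inventory = Q*(1 − d/p) = 3669.667 × 0.8185 ≈ 3003.542.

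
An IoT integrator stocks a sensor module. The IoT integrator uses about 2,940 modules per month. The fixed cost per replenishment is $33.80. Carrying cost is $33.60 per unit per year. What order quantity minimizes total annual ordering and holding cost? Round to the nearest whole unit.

Q* ≈ 266 modules

Annual demand D = 2,940 × 12 = 35,280.
EOQ = √(2DS / H) = √(2 × 35,280 × 33.8 / 33.6).
= √(2,384,928 / 33.6) = √70,980 ≈ 266.421.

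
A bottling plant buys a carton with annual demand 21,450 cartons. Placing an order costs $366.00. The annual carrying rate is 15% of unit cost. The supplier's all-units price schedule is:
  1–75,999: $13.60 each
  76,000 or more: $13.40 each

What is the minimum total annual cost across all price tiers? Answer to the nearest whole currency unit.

TC* ≈ $297,380

Holding cost per unit per year at price C is H = 0.15·C.
For each price level, check whether its EOQ is feasible; otherwise the best quantity at that price is the breakpoint.
EOQ at $13.60 = 2774.3 (feasible in tier 1): TC = 21,450×$13.60 + (21,450/2774.3)×366 + (2774.3/2)×0.15×$13.60 = $297,379.58.
EOQ at $13.40 = 2794.9 < 76000, so use break Q=76000: TC = 21,450×$13.40 + (21,450/76000.0)×366 + (76000.0/2)×0.15×$13.40 = $363,913.30.
Lowest total cost among the candidates is at Q = 2774.3.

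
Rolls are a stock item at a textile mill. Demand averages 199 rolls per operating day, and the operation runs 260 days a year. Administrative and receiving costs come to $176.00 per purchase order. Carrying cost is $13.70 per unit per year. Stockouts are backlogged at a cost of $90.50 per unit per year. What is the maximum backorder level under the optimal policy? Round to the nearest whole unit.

S* ≈ 163 rolls

Annual demand D = 199 × 260 = 51,740.
With planned backorders, Q* = √(2DS/H) · √((H+B)/B).
√(2DS/H) = √(2 × 51,740 × 176 / 13.7) = 1152.987.
√((H+B)/B) = √((13.7+90.5)/90.5) = 1.0730.
Q* ≈ 1237.183.
S* = Q* · H/(H+B) = 1237.183 × 13.7/104.2 ≈ 162.662.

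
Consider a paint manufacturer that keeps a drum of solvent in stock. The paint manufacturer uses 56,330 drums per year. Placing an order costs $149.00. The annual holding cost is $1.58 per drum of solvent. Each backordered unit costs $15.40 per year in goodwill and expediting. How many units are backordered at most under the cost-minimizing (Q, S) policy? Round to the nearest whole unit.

S* ≈ 318 drums

With planned backorders, Q* = √(2DS/H) · √((H+B)/B).
√(2DS/H) = √(2 × 56,330 × 149 / 1.58) = 3259.489.
√((H+B)/B) = √((1.58+15.4)/15.4) = 1.0500.
Q* ≈ 3422.614.
S* = Q* · H/(H+B) = 3422.614 × 1.58/16.98 ≈ 318.476.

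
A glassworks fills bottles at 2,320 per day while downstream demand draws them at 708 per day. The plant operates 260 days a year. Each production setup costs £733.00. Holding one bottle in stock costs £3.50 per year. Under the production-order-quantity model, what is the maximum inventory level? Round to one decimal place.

Annual demand D = 708 × 260 = 184,080.
Production build-up factor (1 − d/p) = 1 − 708/2,320 = 0.6948.
Q* = √(2DS / (H(1 − d/p))) = √(2 × 184,080 × 733 / (3.5 × 0.6948)).
= √(269,861,280 / 2.4319) ≈ 10534.107.
Maximum inventory = Q*(1 − d/p) = 10534.107 × 0.6948 ≈ 7319.388.

I_max ≈ 7,319.4 bottles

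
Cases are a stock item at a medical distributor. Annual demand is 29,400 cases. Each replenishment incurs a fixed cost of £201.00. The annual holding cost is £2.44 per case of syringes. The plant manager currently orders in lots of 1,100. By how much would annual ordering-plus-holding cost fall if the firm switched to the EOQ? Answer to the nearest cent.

EOQ = √(2DS/H) = √(2 × 29,400 × 201 / 2.44) ≈ 2200.86.
Cost at Q* = (D/Q*)S + (Q*/2)H = √(2DSH) ≈ £5,370.09.
Cost at Q = 1,100: (29,400/1,100)×201 + (1,100/2)×2.44 = £5,372.18 + £1,342.00 = £6,714.18.
Excess = £6,714.18 − £5,370.09 = £1,344.09.

Extra cost ≈ £1,344.09 per year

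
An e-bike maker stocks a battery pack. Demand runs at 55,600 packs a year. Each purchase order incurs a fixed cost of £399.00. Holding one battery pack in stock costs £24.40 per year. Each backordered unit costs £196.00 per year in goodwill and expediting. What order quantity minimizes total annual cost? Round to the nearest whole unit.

With planned backorders, Q* = √(2DS/H) · √((H+B)/B).
√(2DS/H) = √(2 × 55,600 × 399 / 24.4) = 1348.478.
√((H+B)/B) = √((24.4+196)/196) = 1.0604.
Q* ≈ 1429.953.

Q* ≈ 1,430 packs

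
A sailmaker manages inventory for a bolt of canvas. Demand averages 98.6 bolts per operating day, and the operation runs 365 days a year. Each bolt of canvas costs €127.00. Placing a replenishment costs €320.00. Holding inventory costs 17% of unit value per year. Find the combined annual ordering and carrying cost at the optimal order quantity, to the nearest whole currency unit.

Annual demand D = 98.6 × 365 = 35,989.
Holding cost H = 0.17 × €127.00 = €21.5900 per unit per year.
The optimal lot size = √(2DS/H) = √(2 × 35,989 × 320 / 21.59) ≈ 1032.88.
At the optimum the two cost components are equal, so total cost = 2·(Q*/2)H = Q*·H.
Minimum total = √(2DSH) = √(2 × 35,989 × 320 × 21.59) ≈ 22299.812.

TC* ≈ €22,300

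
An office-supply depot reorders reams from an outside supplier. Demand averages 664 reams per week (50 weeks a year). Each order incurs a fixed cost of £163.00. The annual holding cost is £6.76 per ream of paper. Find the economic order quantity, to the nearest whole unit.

Annual demand D = 664 × 50 = 33,200.
EOQ = √(2DS / H) = √(2 × 33,200 × 163 / 6.76).
= √(10,823,200 / 6.76) = √1,601,065.0888 ≈ 1265.332.

Q* ≈ 1,265 reams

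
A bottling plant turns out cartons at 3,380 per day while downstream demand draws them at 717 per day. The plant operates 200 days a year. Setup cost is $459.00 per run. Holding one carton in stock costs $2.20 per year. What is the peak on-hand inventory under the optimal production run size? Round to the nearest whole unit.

Annual demand D = 717 × 200 = 143,400.
Production build-up factor (1 − d/p) = 1 − 717/3,380 = 0.7879.
Q* = √(2DS / (H(1 − d/p))) = √(2 × 143,400 × 459 / (2.2 × 0.7879)).
= √(131,641,200 / 1.7333) ≈ 8714.798.
Maximum inventory = Q*(1 − d/p) = 8714.798 × 0.7879 ≈ 6866.127.

I_max ≈ 6,866 cartons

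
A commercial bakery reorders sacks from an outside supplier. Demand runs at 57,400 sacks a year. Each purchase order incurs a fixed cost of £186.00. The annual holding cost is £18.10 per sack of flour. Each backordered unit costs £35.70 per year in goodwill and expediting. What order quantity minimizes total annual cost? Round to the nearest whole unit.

With planned backorders, Q* = √(2DS/H) · √((H+B)/B).
√(2DS/H) = √(2 × 57,400 × 186 / 18.1) = 1086.146.
√((H+B)/B) = √((18.1+35.7)/35.7) = 1.2276.
Q* ≈ 1333.353.

Q* ≈ 1,333 sacks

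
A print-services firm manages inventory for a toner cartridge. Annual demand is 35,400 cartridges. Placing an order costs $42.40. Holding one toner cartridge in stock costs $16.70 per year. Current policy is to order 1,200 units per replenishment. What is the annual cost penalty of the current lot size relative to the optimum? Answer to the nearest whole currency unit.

EOQ = √(2DS/H) = √(2 × 35,400 × 42.4 / 16.7) ≈ 423.98.
Cost at Q* = (D/Q*)S + (Q*/2)H = √(2DSH) ≈ $7,080.40.
Cost at Q = 1,200: (35,400/1,200)×42.4 + (1,200/2)×16.7 = $1,250.80 + $10,020.00 = $11,270.80.
Excess = $11,270.80 − $7,080.40 = $4,190.40.

Extra cost ≈ $4,190 per year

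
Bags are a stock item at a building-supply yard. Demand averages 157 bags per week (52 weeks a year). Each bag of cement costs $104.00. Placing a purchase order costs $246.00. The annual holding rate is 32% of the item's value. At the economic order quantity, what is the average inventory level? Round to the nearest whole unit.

Average inventory ≈ 174 bags

Annual demand D = 157 × 52 = 8,164.
Holding cost H = 0.32 × $104.00 = $33.2800 per unit per year.
The optimal lot size = √(2DS/H) = √(2 × 8,164 × 246 / 33.28) ≈ 347.41.
Average inventory = Q*/2 ≈ 347.41 / 2 = 173.705.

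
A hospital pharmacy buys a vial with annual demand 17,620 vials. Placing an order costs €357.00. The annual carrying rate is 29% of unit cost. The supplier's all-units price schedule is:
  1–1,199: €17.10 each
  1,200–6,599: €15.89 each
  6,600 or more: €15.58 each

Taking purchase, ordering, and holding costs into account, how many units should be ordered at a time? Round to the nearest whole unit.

Holding cost per unit per year at price C is H = 0.29·C.
For each price level, check whether its EOQ is feasible; otherwise the best quantity at that price is the breakpoint.
Tier 1 (€17.10): EOQ = 1592.8 exceeds tier's upper bound 1199, so this tier is dominated.
EOQ at €15.89 = 1652.3 (feasible in tier 2): TC = 17,620×€15.89 + (17,620/1652.3)×357 + (1652.3/2)×0.29×€15.89 = €287,595.80.
EOQ at €15.58 = 1668.7 < 6600, so use break Q=6600: TC = 17,620×€15.58 + (17,620/6600.0)×357 + (6600.0/2)×0.29×€15.58 = €290,382.74.
Lowest total cost is €287,595.80 at Q = 1652.3.

Q* ≈ 1,652 vials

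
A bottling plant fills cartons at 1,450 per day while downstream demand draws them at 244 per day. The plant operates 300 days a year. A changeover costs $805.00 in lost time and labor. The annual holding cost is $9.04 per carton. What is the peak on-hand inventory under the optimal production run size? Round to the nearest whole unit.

I_max ≈ 3,293 cartons

Annual demand D = 244 × 300 = 73,200.
Production build-up factor (1 − d/p) = 1 − 244/1,450 = 0.8317.
Q* = √(2DS / (H(1 − d/p))) = √(2 × 73,200 × 805 / (9.04 × 0.8317)).
= √(117,852,000 / 7.5188) ≈ 3959.083.
Maximum inventory = Q*(1 − d/p) = 3959.083 × 0.8317 ≈ 3292.865.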